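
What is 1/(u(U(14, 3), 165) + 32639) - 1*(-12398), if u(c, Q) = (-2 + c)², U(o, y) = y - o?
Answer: 406753585/32808 ≈ 12398.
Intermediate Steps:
1/(u(U(14, 3), 165) + 32639) - 1*(-12398) = 1/((-2 + (3 - 1*14))² + 32639) - 1*(-12398) = 1/((-2 + (3 - 14))² + 32639) + 12398 = 1/((-2 - 11)² + 32639) + 12398 = 1/((-13)² + 32639) + 12398 = 1/(169 + 32639) + 12398 = 1/32808 + 12398 = 406753585/32808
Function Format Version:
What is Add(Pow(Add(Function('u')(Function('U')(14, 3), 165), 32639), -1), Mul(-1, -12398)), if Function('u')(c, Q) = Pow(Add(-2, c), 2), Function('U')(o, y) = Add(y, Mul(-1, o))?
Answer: Rational(406753585, 32808) ≈ 12398.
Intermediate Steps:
Add(Pow(Add(Function('u')(Function('U')(14, 3), 165), 32639), -1), Mul(-1, -12398)) = Add(Pow(Add(Pow(Add(-2, Add(3, Mul(-1, 14))), 2), 32639), -1), Mul(-1, -12398)) = Add(Pow(Add(Pow(Add(-2, Add(3, -14)), 2), 32639), -1), 12398) = Add(Pow(Add(Pow(Add(-2, -11), 2), 32639), -1), 12398) = Add(Pow(Add(Pow(-13, 2), 32639), -1), 12398) = Add(Pow(Add(169, 32639), -1), 12398) = Add(Pow(32808, -1), 12398) = Add(Rational(1, 32808), 12398) = Rational(406753585, 32808)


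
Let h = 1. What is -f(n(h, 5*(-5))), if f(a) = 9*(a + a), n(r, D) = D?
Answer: 450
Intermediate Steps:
f(a) = 18*a (f(a) = 9*(2*a) = 18*a)
-f(n(h, 5*(-5))) = -18*5*(-5) = -18*(-25) = -1*(-450) = 450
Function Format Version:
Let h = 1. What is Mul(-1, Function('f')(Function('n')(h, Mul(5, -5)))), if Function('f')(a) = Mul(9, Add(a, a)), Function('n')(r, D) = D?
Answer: 450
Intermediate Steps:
Function('f')(a) = Mul(18, a) (Function('f')(a) = Mul(9, Mul(2, a)) = Mul(18, a))
Mul(-1, Function('f')(Function('n')(h, Mul(5, -5)))) = Mul(-1, Mul(18, Mul(5, -5))) = Mul(-1, Mul(18, -25)) = Mul(-1, -450) = 450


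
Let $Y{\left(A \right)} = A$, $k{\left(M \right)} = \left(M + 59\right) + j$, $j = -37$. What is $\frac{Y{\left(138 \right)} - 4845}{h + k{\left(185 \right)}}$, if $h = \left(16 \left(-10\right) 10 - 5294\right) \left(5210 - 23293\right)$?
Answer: $- \frac{523}{13851601} \approx -3.7757 \cdot 10^{-5}$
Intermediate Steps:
$k{\left(M \right)} = 22 + M$ ($k{\left(M \right)} = \left(M + 59\right) - 37 = \left(59 + M\right) - 37 = 22 + M$)
$h = 124664202$ ($h = \left(\left(-160\right) 10 - 5294\right) \left(-18083\right) = \left(-1600 - 5294\right) \left(-18083\right) = \left(-6894\right) \left(-18083\right) = 124664202$)
$\frac{Y{\left(138 \right)} - 4845}{h + k{\left(185 \right)}} = \frac{138 - 4845}{124664202 + \left(22 + 185\right)} = - \frac{4707}{124664202 + 207} = - \frac{4707}{124664409} = \left(-4707\right) \frac{1}{124664409} = - \frac{523}{13851601}$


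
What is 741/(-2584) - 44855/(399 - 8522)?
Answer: 5783483/1104728 ≈ 5.2352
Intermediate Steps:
741/(-2584) - 44855/(399 - 8522) = 741*(-1/2584) - 44855/(-8123) = -39/136 - 44855*(-1/8123) = -39/136 + 44855/8123 = 5783483/1104728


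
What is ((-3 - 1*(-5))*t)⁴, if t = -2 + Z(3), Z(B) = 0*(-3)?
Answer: 256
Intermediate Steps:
Z(B) = 0
t = -2 (t = -2 + 0 = -2)
((-3 - 1*(-5))*t)⁴ = ((-3 - 1*(-5))*(-2))⁴ = ((-3 + 5)*(-2))⁴ = (2*(-2))⁴ = (-4)⁴ = 256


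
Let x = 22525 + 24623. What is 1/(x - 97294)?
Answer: -1/50146 ≈ -1.9942e-5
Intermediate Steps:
x = 47148
1/(x - 97294) = 1/(47148 - 97294) = 1/(-50146) = -1/50146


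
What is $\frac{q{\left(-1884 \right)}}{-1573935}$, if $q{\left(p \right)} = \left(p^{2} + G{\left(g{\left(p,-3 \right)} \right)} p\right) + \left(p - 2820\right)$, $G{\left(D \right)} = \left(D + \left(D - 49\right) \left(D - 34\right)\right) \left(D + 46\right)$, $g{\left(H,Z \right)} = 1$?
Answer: $\frac{45601276}{524645} \approx 86.918$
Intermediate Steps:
$G{\left(D \right)} = \left(46 + D\right) \left(D + \left(-49 + D\right) \left(-34 + D\right)\right)$ ($G{\left(D \right)} = \left(D + \left(-49 + D\right) \left(-34 + D\right)\right) \left(46 + D\right) = \left(46 + D\right) \left(D + \left(-49 + D\right) \left(-34 + D\right)\right)$)
$q{\left(p \right)} = -2820 + p^{2} + 74496 p$ ($q{\left(p \right)} = \left(p^{2} + \left(76636 + 1^{3} - 2106 - 36 \cdot 1^{2}\right) p\right) + \left(p - 2820\right) = \left(p^{2} + \left(76636 + 1 - 2106 - 36\right) p\right) + \left(-2820 + p\right) = \left(p^{2} + 74495 p\right) + \left(-2820 + p\right) = -2820 + p^{2} + 74496 p$)
$\frac{q{\left(-1884 \right)}}{-1573935} = \frac{-2820 + \left(-1884\right)^{2} + 74496 \left(-1884\right)}{-1573935} = \left(-2820 + 3549456 - 140350464\right) \left(- \frac{1}{1573935}\right) = \left(-136803828\right) \left(- \frac{1}{1573935}\right) = \frac{45601276}{524645}$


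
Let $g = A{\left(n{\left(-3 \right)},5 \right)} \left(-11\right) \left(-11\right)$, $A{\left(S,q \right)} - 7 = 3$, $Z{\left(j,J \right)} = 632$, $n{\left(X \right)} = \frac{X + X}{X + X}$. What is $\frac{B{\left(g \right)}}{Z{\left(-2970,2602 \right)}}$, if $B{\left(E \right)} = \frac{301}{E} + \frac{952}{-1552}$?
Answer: $- \frac{21399}{37088920} \approx -0.00057696$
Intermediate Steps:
$n{\left(X \right)} = 1$ ($n{\left(X \right)} = \frac{2 X}{2 X} = 2 X \frac{1}{2 X} = 1$)
$A{\left(S,q \right)} = 10$ ($A{\left(S,q \right)} = 7 + 3 = 10$)
$g = 1210$ ($g = 10 \left(-11\right) \left(-11\right) = \left(-110\right) \left(-11\right) = 1210$)
$B{\left(E \right)} = - \frac{119}{194} + \frac{301}{E}$ ($B{\left(E \right)} = \frac{301}{E} + 952 \left(- \frac{1}{1552}\right) = \frac{301}{E} - \frac{119}{194} = - \frac{119}{194} + \frac{301}{E}$)
$\frac{B{\left(g \right)}}{Z{\left(-2970,2602 \right)}} = \frac{- \frac{119}{194} + \frac{301}{1210}}{632} = \left(- \frac{119}{194} + 301 \cdot \frac{1}{1210}\right) \frac{1}{632} = \left(- \frac{119}{194} + \frac{301}{1210}\right) \frac{1}{632} = \left(- \frac{21399}{58685}\right) \frac{1}{632} = - \frac{21399}{37088920}$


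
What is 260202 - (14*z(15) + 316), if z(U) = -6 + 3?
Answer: 259928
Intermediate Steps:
z(U) = -3
260202 - (14*z(15) + 316) = 260202 - (14*(-3) + 316) = 260202 - (-42 + 316) = 260202 - 1*274 = 260202 - 274 = 259928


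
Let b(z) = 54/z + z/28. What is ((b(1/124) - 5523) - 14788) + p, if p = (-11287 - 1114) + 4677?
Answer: -74089007/3472 ≈ -21339.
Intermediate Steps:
b(z) = 54/z + z/28 (b(z) = 54/z + z*(1/28) = 54/z + z/28)
p = -7724 (p = -12401 + 4677 = -7724)
((b(1/124) - 5523) - 14788) + p = (((54/(1/124) + (1/28)/124) - 5523) - 14788) - 7724 = (((54/(1/124) + (1/28)*(1/124)) - 5523) - 14788) - 7724 = (((54*124 + 1/3472) - 5523) - 14788) - 7724 = (((6696 + 1/3472) - 5523) - 14788) - 7724 = ((23248513/3472 - 5523) - 14788) - 7724 = (4072657/3472 - 14788) - 7724 = -47271279/3472 - 7724 = -74089007/3472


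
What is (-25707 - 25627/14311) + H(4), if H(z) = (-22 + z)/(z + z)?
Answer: -1471802815/57244 ≈ -25711.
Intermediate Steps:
H(z) = (-22 + z)/(2*z) (H(z) = (-22 + z)/((2*z)) = (-22 + z)*(1/(2*z)) = (-22 + z)/(2*z))
(-25707 - 25627/14311) + H(4) = (-25707 - 25627/14311) + (1/2)*(-22 + 4)/4 = (-25707 - 25627*1/14311) + (1/2)*(1/4)*(-18) = (-25707 - 25627/14311) - 9/4 = -367918504/14311 - 9/4 = -1471802815/57244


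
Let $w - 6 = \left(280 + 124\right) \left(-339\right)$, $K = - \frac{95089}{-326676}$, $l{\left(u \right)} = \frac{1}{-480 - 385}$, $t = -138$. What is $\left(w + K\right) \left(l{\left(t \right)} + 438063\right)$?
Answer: $- \frac{8476196698907510417}{141287370} \approx -5.9993 \cdot 10^{10}$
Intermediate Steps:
$l{\left(u \right)} = - \frac{1}{865}$ ($l{\left(u \right)} = \frac{1}{-865} = - \frac{1}{865}$)
$K = \frac{95089}{326676}$ ($K = \left(-95089\right) \left(- \frac{1}{326676}\right) = \frac{95089}{326676} \approx 0.29108$)
$w = -136950$ ($w = 6 + \left(280 + 124\right) \left(-339\right) = 6 + 404 \left(-339\right) = 6 - 136956 = -136950$)
$\left(w + K\right) \left(l{\left(t \right)} + 438063\right) = \left(-136950 + \frac{95089}{326676}\right) \left(- \frac{1}{865} + 438063\right) = \left(- \frac{44738183111}{326676}\right) \frac{378924494}{865} = - \frac{8476196698907510417}{141287370}$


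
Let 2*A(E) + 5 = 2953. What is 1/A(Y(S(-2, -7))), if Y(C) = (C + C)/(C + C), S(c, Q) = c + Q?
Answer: 1/1474 ≈ 0.00067843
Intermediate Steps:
S(c, Q) = Q + c
Y(C) = 1 (Y(C) = (2*C)/((2*C)) = (2*C)*(1/(2*C)) = 1)
A(E) = 1474 (A(E) = -5/2 + (½)*2953 = -5/2 + 2953/2 = 1474)
1/A(Y(S(-2, -7))) = 1/1474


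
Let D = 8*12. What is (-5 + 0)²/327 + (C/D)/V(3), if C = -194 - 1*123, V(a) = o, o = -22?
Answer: 52153/230208 ≈ 0.22655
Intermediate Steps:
V(a) = -22
C = -317 (C = -194 - 123 = -317)
D = 96
(-5 + 0)²/327 + (C/D)/V(3) = (-5 + 0)²/327 - 317/96/(-22) = (-5)²*(1/327) - 317*1/96*(-1/22) = 25*(1/327) - 317/96*(-1/22) = 25/327 + 317/2112 = 52153/230208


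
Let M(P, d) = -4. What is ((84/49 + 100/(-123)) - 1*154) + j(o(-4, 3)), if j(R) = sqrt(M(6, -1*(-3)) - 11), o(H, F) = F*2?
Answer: -131818/861 + I*sqrt(15) ≈ -153.1 + 3.873*I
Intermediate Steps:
o(H, F) = 2*F
j(R) = I*sqrt(15) (j(R) = sqrt(-4 - 11) = sqrt(-15) = I*sqrt(15))
((84/49 + 100/(-123)) - 1*154) + j(o(-4, 3)) = ((84/49 + 100/(-123)) - 1*154) + I*sqrt(15) = ((84*(1/49) + 100*(-1/123)) - 154) + I*sqrt(15) = ((12/7 - 100/123) - 154) + I*sqrt(15) = (776/861 - 154) + I*sqrt(15) = -131818/861 + I*sqrt(15)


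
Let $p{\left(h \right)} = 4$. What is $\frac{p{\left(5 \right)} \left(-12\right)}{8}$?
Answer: $-6$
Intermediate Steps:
$\frac{p{\left(5 \right)} \left(-12\right)}{8} = \frac{4 \left(-12\right)}{8} = \left(-48\right) \frac{1}{8} = -6$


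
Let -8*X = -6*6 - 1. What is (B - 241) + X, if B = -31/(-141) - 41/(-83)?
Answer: -22063541/93624 ≈ -235.66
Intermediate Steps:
X = 37/8 (X = -(-6*6 - 1)/8 = -(-36 - 1)/8 = -⅛*(-37) = 37/8 ≈ 4.6250)
B = 8354/11703 (B = -31*(-1/141) - 41*(-1/83) = 31/141 + 41/83 = 8354/11703 ≈ 0.71383)
(B - 241) + X = (8354/11703 - 241) + 37/8 = -2812069/11703 + 37/8 = -22063541/93624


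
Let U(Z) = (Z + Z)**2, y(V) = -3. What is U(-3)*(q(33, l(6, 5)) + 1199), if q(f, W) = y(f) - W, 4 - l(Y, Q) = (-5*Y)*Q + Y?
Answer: 37728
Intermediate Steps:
U(Z) = 4*Z**2 (U(Z) = (2*Z)**2 = 4*Z**2)
l(Y, Q) = 4 - Y + 5*Q*Y (l(Y, Q) = 4 - ((-5*Y)*Q + Y) = 4 - (-5*Q*Y + Y) = 4 - (Y - 5*Q*Y) = 4 + (-Y + 5*Q*Y) = 4 - Y + 5*Q*Y)
q(f, W) = -3 - W
U(-3)*(q(33, l(6, 5)) + 1199) = (4*(-3)**2)*((-3 - (4 - 1*6 + 5*5*6)) + 1199) = (4*9)*((-3 - (4 - 6 + 150)) + 1199) = 36*((-3 - 1*148) + 1199) = 36*((-3 - 148) + 1199) = 36*(-151 + 1199) = 36*1048 = 37728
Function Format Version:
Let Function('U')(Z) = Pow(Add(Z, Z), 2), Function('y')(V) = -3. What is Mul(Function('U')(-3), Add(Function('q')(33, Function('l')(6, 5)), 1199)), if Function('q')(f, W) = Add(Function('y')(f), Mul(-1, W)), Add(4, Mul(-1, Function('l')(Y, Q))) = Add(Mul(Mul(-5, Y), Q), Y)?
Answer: 37728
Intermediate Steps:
Function('U')(Z) = Mul(4, Pow(Z, 2)) (Function('U')(Z) = Pow(Mul(2, Z), 2) = Mul(4, Pow(Z, 2)))
Function('l')(Y, Q) = Add(4, Mul(-1, Y), Mul(5, Q, Y)) (Function('l')(Y, Q) = Add(4, Mul(-1, Add(Mul(Mul(-5, Y), Q), Y))) = Add(4, Mul(-1, Add(Mul(-5, Q, Y), Y))) = Add(4, Mul(-1, Add(Y, Mul(-5, Q, Y)))) = Add(4, Add(Mul(-1, Y), Mul(5, Q, Y))) = Add(4, Mul(-1, Y), Mul(5, Q, Y)))
Function('q')(f, W) = Add(-3, Mul(-1, W))
Mul(Function('U')(-3), Add(Function('q')(33, Function('l')(6, 5)), 1199)) = Mul(Mul(4, Pow(-3, 2)), Add(Add(-3, Mul(-1, Add(4, Mul(-1, 6), Mul(5, 5, 6)))), 1199)) = Mul(Mul(4, 9), Add(Add(-3, Mul(-1, Add(4, -6, 150))), 1199)) = Mul(36, Add(Add(-3, Mul(-1, 148)), 1199)) = Mul(36, Add(Add(-3, -148), 1199)) = Mul(36, Add(-151, 1199)) = Mul(36, 1048) = 37728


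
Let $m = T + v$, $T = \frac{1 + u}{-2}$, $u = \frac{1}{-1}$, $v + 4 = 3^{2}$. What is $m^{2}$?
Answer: $25$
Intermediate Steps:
$v = 5$ ($v = -4 + 3^{2} = -4 + 9 = 5$)
$u = -1$
$T = 0$ ($T = \frac{1 - 1}{-2} = \left(- \frac{1}{2}\right) 0 = 0$)
$m = 5$ ($m = 0 + 5 = 5$)
$m^{2} = 5^{2} = 25$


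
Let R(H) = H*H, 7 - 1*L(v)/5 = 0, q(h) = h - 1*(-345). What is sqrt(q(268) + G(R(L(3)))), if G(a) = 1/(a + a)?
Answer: sqrt(3003702)/70 ≈ 24.759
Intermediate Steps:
q(h) = 345 + h (q(h) = h + 345 = 345 + h)
L(v) = 35 (L(v) = 35 - 5*0 = 35 + 0 = 35)
R(H) = H**2
G(a) = 1/(2*a)
sqrt(q(268) + G(R(L(3)))) = sqrt((345 + 268) + 1/(2*(35**2))) = sqrt(613 + (1/2)/1225) = sqrt(613 + (1/2)*(1/1225)) = sqrt(613 + 1/2450) = sqrt(1501851/2450) = sqrt(3003702)/70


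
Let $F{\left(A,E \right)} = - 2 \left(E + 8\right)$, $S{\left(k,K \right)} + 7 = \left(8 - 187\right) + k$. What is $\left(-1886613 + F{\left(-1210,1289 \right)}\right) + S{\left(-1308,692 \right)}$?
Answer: $-1890701$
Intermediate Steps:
$S{\left(k,K \right)} = -186 + k$ ($S{\left(k,K \right)} = -7 + \left(\left(8 - 187\right) + k\right) = -7 + \left(-179 + k\right) = -186 + k$)
$F{\left(A,E \right)} = -16 - 2 E$ ($F{\left(A,E \right)} = - 2 \left(8 + E\right) = -16 - 2 E$)
$\left(-1886613 + F{\left(-1210,1289 \right)}\right) + S{\left(-1308,692 \right)} = \left(-1886613 - 2594\right) - 1494 = -1889207 - 1494 = -1890701$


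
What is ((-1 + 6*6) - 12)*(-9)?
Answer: -207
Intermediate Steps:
((-1 + 6*6) - 12)*(-9) = ((-1 + 36) - 12)*(-9) = (35 - 12)*(-9) = 23*(-9) = -207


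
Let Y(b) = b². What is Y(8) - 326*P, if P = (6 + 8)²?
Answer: -63832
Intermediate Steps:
P = 196 (P = 14² = 196)
Y(8) - 326*P = 8² - 326*196 = 64 - 63896 = -63832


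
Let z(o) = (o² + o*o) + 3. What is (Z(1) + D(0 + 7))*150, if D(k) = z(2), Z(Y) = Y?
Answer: 1800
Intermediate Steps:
z(o) = 3 + 2*o² (z(o) = (o² + o²) + 3 = 2*o² + 3 = 3 + 2*o²)
D(k) = 11 (D(k) = 3 + 2*2² = 3 + 2*4 = 3 + 8 = 11)
(Z(1) + D(0 + 7))*150 = (1 + 11)*150 = 12*150 = 1800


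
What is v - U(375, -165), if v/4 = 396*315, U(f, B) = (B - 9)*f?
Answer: 564210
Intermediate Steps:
U(f, B) = f*(-9 + B) (U(f, B) = (-9 + B)*f = f*(-9 + B))
v = 498960 (v = 4*(396*315) = 4*124740 = 498960)
v - U(375, -165) = 498960 - 375*(-9 - 165) = 498960 - 375*(-174) = 498960 - 1*(-65250) = 498960 + 65250 = 564210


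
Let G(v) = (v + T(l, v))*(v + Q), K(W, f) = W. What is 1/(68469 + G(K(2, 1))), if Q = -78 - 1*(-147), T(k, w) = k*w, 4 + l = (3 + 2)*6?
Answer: 1/72303 ≈ 1.3831e-5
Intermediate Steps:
l = 26 (l = -4 + (3 + 2)*6 = -4 + 5*6 = -4 + 30 = 26)
Q = 69 (Q = -78 + 147 = 69)
G(v) = 27*v*(69 + v) (G(v) = (v + 26*v)*(v + 69) = (27*v)*(69 + v) = 27*v*(69 + v))
1/(68469 + G(K(2, 1))) = 1/(68469 + 27*2*(69 + 2)) = 1/(68469 + 27*2*71) = 1/(68469 + 3834) = 1/72303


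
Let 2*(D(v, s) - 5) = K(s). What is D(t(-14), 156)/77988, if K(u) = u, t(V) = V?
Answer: 83/77988 ≈ 0.0010643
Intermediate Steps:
D(v, s) = 5 + s/2
D(t(-14), 156)/77988 = (5 + (½)*156)/77988 = (5 + 78)*(1/77988) = 83*(1/77988) = 83/77988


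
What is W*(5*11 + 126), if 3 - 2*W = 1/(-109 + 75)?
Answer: 18643/68 ≈ 274.16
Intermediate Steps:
W = 103/68 (W = 3/2 - 1/(2*(-109 + 75)) = 3/2 - ½/(-34) = 3/2 - ½*(-1/34) = 3/2 + 1/68 = 103/68 ≈ 1.5147)
W*(5*11 + 126) = 103*(5*11 + 126)/68 = 103*(55 + 126)/68 = (103/68)*181 = 18643/68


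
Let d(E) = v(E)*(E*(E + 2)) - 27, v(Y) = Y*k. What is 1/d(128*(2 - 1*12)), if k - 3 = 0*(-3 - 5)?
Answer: -1/6281625627 ≈ -1.5919e-10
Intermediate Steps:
k = 3 (k = 3 + 0*(-3 - 5) = 3 + 0*(-8) = 3 + 0 = 3)
v(Y) = 3*Y (v(Y) = Y*3 = 3*Y)
d(E) = -27 + 3*E²*(2 + E) (d(E) = (3*E)*(E*(E + 2)) - 27 = (3*E)*(E*(2 + E)) - 27 = 3*E²*(2 + E) - 27 = -27 + 3*E²*(2 + E))
1/d(128*(2 - 1*12)) = 1/(-27 + 3*(128*(2 - 1*12))³ + 6*(128*(2 - 1*12))²) = 1/(-27 + 3*(128*(2 - 12))³ + 6*(128*(2 - 12))²) = 1/(-27 + 3*(128*(-10))³ + 6*(128*(-10))²) = 1/(-27 + 3*(-1280)³ + 6*(-1280)²) = 1/(-27 + 3*(-2097152000) + 6*1638400) = 1/(-27 - 6291456000 + 9830400) = 1/(-6281625627) = -1/6281625627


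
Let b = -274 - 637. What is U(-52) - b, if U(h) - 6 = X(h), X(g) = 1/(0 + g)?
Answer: 47683/52 ≈ 916.98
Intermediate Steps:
b = -911
X(g) = 1/g
U(h) = 6 + 1/h
U(-52) - b = (6 + 1/(-52)) - 1*(-911) = (6 - 1/52) + 911 = 311/52 + 911 = 47683/52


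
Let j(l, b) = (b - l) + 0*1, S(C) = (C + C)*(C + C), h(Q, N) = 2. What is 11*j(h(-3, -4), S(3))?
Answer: 374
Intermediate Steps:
S(C) = 4*C² (S(C) = (2*C)*(2*C) = 4*C²)
j(l, b) = b - l (j(l, b) = (b - l) + 0 = b - l)
11*j(h(-3, -4), S(3)) = 11*(4*3² - 1*2) = 11*(4*9 - 2) = 11*(36 - 2) = 11*34 = 374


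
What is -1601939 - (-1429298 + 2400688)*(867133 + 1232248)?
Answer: -2039319311529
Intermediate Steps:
-1601939 - (-1429298 + 2400688)*(867133 + 1232248) = -1601939 - 971390*2099381 = -1601939 - 1*2039317709590 = -1601939 - 2039317709590 = -2039319311529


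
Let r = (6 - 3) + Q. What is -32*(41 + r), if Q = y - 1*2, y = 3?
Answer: -1440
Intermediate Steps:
Q = 1 (Q = 3 - 1*2 = 3 - 2 = 1)
r = 4 (r = (6 - 3) + 1 = 3 + 1 = 4)
-32*(41 + r) = -32*(41 + 4) = -32*45 = -1440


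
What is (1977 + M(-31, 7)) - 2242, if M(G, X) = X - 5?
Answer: -263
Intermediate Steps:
M(G, X) = -5 + X
(1977 + M(-31, 7)) - 2242 = (1977 + (-5 + 7)) - 2242 = (1977 + 2) - 2242 = 1979 - 2242 = -263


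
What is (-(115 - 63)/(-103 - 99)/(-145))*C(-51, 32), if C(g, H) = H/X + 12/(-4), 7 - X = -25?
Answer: 52/14645 ≈ 0.0035507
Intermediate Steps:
X = 32 (X = 7 - 1*(-25) = 7 + 25 = 32)
C(g, H) = -3 + H/32 (C(g, H) = H/32 + 12/(-4) = H*(1/32) + 12*(-1/4) = H/32 - 3 = -3 + H/32)
(-(115 - 63)/(-103 - 99)/(-145))*C(-51, 32) = (-(115 - 63)/(-103 - 99)/(-145))*(-3 + (1/32)*32) = (-52/(-202)*(-1)/145)*(-3 + 1) = -52*(-1/202)*(-1)/145*(-2) = -(-26)*(-1)/(101*145)*(-2) = -1*26/14645*(-2) = -26/14645*(-2) = 52/14645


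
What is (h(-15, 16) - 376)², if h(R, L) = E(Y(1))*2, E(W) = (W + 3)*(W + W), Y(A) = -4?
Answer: 129600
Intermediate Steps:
E(W) = 2*W*(3 + W) (E(W) = (3 + W)*(2*W) = 2*W*(3 + W))
h(R, L) = 16 (h(R, L) = (2*(-4)*(3 - 4))*2 = (2*(-4)*(-1))*2 = 8*2 = 16)
(h(-15, 16) - 376)² = (16 - 376)² = (-360)² = 129600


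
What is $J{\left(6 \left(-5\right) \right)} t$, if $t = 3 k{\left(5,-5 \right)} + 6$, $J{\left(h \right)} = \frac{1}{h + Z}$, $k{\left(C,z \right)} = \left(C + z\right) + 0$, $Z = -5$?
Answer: $- \frac{6}{35} \approx -0.17143$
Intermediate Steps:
$k{\left(C,z \right)} = C + z$
$J{\left(h \right)} = \frac{1}{-5 + h}$ ($J{\left(h \right)} = \frac{1}{h - 5} = \frac{1}{-5 + h}$)
$t = 6$ ($t = 3 \left(5 - 5\right) + 6 = 3 \cdot 0 + 6 = 0 + 6 = 6$)
$J{\left(6 \left(-5\right) \right)} t = \frac{1}{-5 + 6 \left(-5\right)} 6 = \frac{1}{-5 - 30} \cdot 6 = \frac{1}{-35} \cdot 6 = \left(- \frac{1}{35}\right) 6 = - \frac{6}{35}$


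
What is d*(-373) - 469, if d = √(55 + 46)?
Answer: -469 - 373*√101 ≈ -4217.6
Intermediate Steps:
d = √101 ≈ 10.050
d*(-373) - 469 = √101*(-373) - 469 = -373*√101 - 469 = -469 - 373*√101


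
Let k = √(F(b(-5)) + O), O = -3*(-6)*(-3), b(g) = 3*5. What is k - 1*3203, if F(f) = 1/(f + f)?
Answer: -3203 + I*√48570/30 ≈ -3203.0 + 7.3462*I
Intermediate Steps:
b(g) = 15
F(f) = 1/(2*f)
O = -54 (O = 18*(-3) = -54)
k = I*√48570/30 (k = √((½)/15 - 54) = √((½)*(1/15) - 54) = √(1/30 - 54) = √(-1619/30) = I*√48570/30 ≈ 7.3462*I)
k - 1*3203 = I*√48570/30 - 1*3203 = I*√48570/30 - 3203 = -3203 + I*√48570/30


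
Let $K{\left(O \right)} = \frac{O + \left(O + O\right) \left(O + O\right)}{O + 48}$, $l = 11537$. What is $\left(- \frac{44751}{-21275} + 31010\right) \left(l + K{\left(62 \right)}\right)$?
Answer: $\frac{423747950397254}{1170125} \approx 3.6214 \cdot 10^{8}$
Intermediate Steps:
$K{\left(O \right)} = \frac{O + 4 O^{2}}{48 + O}$ ($K{\left(O \right)} = \frac{O + 2 O 2 O}{48 + O} = \frac{O + 4 O^{2}}{48 + O}$)
$\left(- \frac{44751}{-21275} + 31010\right) \left(l + K{\left(62 \right)}\right) = \left(- \frac{44751}{-21275} + 31010\right) \left(11537 + \frac{62 \left(1 + 4 \cdot 62\right)}{48 + 62}\right) = \left(\left(-44751\right) \left(- \frac{1}{21275}\right) + 31010\right) \left(11537 + \frac{62 \left(1 + 248\right)}{110}\right) = \left(\frac{44751}{21275} + 31010\right) \left(11537 + 62 \cdot \frac{1}{110} \cdot 249\right) = \frac{659782501 \left(11537 + \frac{7719}{55}\right)}{21275} = \frac{659782501}{21275} \cdot \frac{642254}{55} = \frac{423747950397254}{1170125}$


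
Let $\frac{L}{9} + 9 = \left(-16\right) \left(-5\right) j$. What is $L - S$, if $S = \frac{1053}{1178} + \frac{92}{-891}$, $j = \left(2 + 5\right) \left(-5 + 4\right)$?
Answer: $- \frac{5375821205}{1049598} \approx -5121.8$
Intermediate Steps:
$j = -7$ ($j = 7 \left(-1\right) = -7$)
$L = -5121$ ($L = -81 + 9 \left(-16\right) \left(-5\right) \left(-7\right) = -81 + 9 \cdot 80 \left(-7\right) = -81 + 9 \left(-560\right) = -81 - 5040 = -5121$)
$S = \frac{829847}{1049598}$ ($S = 1053 \cdot \frac{1}{1178} + 92 \left(- \frac{1}{891}\right) = \frac{1053}{1178} - \frac{92}{891} = \frac{829847}{1049598} \approx 0.79063$)
$L - S = -5121 - \frac{829847}{1049598} = - \frac{5375821205}{1049598}$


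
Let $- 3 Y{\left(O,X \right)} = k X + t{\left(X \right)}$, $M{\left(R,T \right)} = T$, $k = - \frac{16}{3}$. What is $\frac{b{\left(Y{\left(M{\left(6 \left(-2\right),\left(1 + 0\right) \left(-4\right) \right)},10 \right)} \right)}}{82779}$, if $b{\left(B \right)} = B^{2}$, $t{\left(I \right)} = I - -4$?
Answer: $\frac{13924}{6705099} \approx 0.0020766$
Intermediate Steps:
$k = - \frac{16}{3}$ ($k = \left(-16\right) \frac{1}{3} = - \frac{16}{3} \approx -5.3333$)
$t{\left(I \right)} = 4 + I$ ($t{\left(I \right)} = I + 4 = 4 + I$)
$Y{\left(O,X \right)} = - \frac{4}{3} + \frac{13 X}{9}$ ($Y{\left(O,X \right)} = - \frac{- \frac{16 X}{3} + \left(4 + X\right)}{3} = - \frac{4 - \frac{13 X}{3}}{3} = - \frac{4}{3} + \frac{13 X}{9}$)
$\frac{b{\left(Y{\left(M{\left(6 \left(-2\right),\left(1 + 0\right) \left(-4\right) \right)},10 \right)} \right)}}{82779} = \frac{\left(- \frac{4}{3} + \frac{13}{9} \cdot 10\right)^{2}}{82779} = \left(- \frac{4}{3} + \frac{130}{9}\right)^{2} \cdot \frac{1}{82779} = \left(\frac{118}{9}\right)^{2} \cdot \frac{1}{82779} = \frac{13924}{81} \cdot \frac{1}{82779} = \frac{13924}{6705099}$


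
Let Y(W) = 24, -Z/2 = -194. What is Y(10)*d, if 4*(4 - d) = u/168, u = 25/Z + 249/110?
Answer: 57312239/597520 ≈ 95.917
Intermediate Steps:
Z = 388 (Z = -2*(-194) = 388)
u = 49681/21340 (u = 25/388 + 249/110 = 49681/21340 ≈ 2.3281)
d = 57312239/14340480 (d = 4 - 49681/(85360*168) = 4 - 1/4*49681/3585120 = 4 - 49681/14340480 = 57312239/14340480 ≈ 3.9965)
Y(10)*d = 24*(57312239/14340480) = 57312239/597520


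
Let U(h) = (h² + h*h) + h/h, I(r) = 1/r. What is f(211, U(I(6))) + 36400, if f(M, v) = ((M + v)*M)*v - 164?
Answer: 27042817/324 ≈ 83466.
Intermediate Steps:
I(r) = 1/r
U(h) = 1 + 2*h² (U(h) = (h² + h²) + 1 = 2*h² + 1 = 1 + 2*h²)
f(M, v) = -164 + M*v*(M + v) (f(M, v) = (M*(M + v))*v - 164 = M*v*(M + v) - 164 = -164 + M*v*(M + v))
f(211, U(I(6))) + 36400 = (-164 + 211*(1 + 2*(1/6)²)² + (1 + 2*(1/6)²)*211²) + 36400 = (-164 + 211*(1 + 2*(⅙)²)² + (1 + 2*(⅙)²)*44521) + 36400 = (-164 + 211*(1 + 2*(1/36))² + (1 + 2*(1/36))*44521) + 36400 = (-164 + 211*(1 + 1/18)² + (1 + 1/18)*44521) + 36400 = (-164 + 211*(19/18)² + (19/18)*44521) + 36400 = (-164 + 211*(361/324) + 845899/18) + 36400 = (-164 + 76171/324 + 845899/18) + 36400 = 15249217/324 + 36400 = 27042817/324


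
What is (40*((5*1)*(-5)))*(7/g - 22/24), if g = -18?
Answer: 11750/9 ≈ 1305.6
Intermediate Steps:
(40*((5*1)*(-5)))*(7/g - 22/24) = (40*((5*1)*(-5)))*(7/(-18) - 22/24) = (40*(5*(-5)))*(7*(-1/18) - 22*1/24) = (40*(-25))*(-7/18 - 11/12) = -1000*(-47/36) = 11750/9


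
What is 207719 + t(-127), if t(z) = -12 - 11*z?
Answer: 209104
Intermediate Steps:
207719 + t(-127) = 207719 + (-12 - 11*(-127)) = 207719 + (-12 + 1397) = 207719 + 1385 = 209104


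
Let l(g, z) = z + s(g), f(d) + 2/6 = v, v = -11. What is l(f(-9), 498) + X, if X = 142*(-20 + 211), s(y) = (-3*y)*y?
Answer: 81704/3 ≈ 27235.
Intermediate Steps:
f(d) = -34/3 (f(d) = -⅓ - 11 = -34/3)
s(y) = -3*y²
l(g, z) = z - 3*g²
X = 27122 (X = 142*191 = 27122)
l(f(-9), 498) + X = (498 - 3*(-34/3)²) + 27122 = (498 - 3*1156/9) + 27122 = (498 - 1156/3) + 27122 = 338/3 + 27122 = 81704/3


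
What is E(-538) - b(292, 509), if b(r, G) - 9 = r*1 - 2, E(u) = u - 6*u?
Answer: 2391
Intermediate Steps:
E(u) = -5*u
b(r, G) = 7 + r (b(r, G) = 9 + (r*1 - 2) = 9 + (r - 2) = 9 + (-2 + r) = 7 + r)
E(-538) - b(292, 509) = -5*(-538) - (7 + 292) = 2690 - 1*299 = 2690 - 299 = 2391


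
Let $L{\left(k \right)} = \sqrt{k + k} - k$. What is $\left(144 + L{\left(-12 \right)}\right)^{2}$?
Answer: $24312 + 624 i \sqrt{6} \approx 24312.0 + 1528.5 i$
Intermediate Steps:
$L{\left(k \right)} = - k + \sqrt{2} \sqrt{k}$ ($L{\left(k \right)} = \sqrt{2 k} - k = \sqrt{2} \sqrt{k} - k = - k + \sqrt{2} \sqrt{k}$)
$\left(144 + L{\left(-12 \right)}\right)^{2} = \left(144 + \left(\left(-1\right) \left(-12\right) + \sqrt{2} \sqrt{-12}\right)\right)^{2} = \left(144 + \left(12 + \sqrt{2} \cdot 2 i \sqrt{3}\right)\right)^{2} = \left(144 + \left(12 + 2 i \sqrt{6}\right)\right)^{2} = \left(156 + 2 i \sqrt{6}\right)^{2}$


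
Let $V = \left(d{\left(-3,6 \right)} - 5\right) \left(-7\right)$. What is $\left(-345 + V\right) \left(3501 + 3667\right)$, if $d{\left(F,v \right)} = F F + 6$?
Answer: $-2974720$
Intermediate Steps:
$d{\left(F,v \right)} = 6 + F^{2}$ ($d{\left(F,v \right)} = F^{2} + 6 = 6 + F^{2}$)
$V = -70$ ($V = \left(\left(6 + \left(-3\right)^{2}\right) - 5\right) \left(-7\right) = \left(\left(6 + 9\right) - 5\right) \left(-7\right) = \left(15 - 5\right) \left(-7\right) = 10 \left(-7\right) = -70$)
$\left(-345 + V\right) \left(3501 + 3667\right) = \left(-345 - 70\right) \left(3501 + 3667\right) = \left(-415\right) 7168 = -2974720$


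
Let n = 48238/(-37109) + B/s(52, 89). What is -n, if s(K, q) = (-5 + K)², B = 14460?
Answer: -430038398/81973781 ≈ -5.2460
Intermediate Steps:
n = 430038398/81973781 (n = 48238/(-37109) + 14460/((-5 + 52)²) = 48238*(-1/37109) + 14460/(47²) = -48238/37109 + 14460/2209 = 430038398/81973781 ≈ 5.2460)
-n = -1*430038398/81973781 = -430038398/81973781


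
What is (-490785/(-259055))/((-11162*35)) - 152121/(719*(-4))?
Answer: 1539540695674119/29106562846060 ≈ 52.893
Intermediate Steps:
(-490785/(-259055))/((-11162*35)) - 152121/(719*(-4)) = -490785*(-1/259055)/(-390670) - 152121/(-2876) = (98157/51811)*(-1/390670) - 152121*(-1/2876) = -98157/20241003370 + 152121/2876 = 1539540695674119/29106562846060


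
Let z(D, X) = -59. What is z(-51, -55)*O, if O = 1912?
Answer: -112808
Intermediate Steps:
z(-51, -55)*O = -59*1912 = -112808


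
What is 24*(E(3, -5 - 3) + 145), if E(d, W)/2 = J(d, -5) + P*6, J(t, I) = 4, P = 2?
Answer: 4248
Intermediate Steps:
E(d, W) = 32 (E(d, W) = 2*(4 + 2*6) = 2*(4 + 12) = 2*16 = 32)
24*(E(3, -5 - 3) + 145) = 24*(32 + 145) = 24*177 = 4248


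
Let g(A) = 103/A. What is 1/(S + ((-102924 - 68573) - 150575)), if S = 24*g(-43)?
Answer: -43/13851568 ≈ -3.1043e-6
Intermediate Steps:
S = -2472/43 (S = 24*(103/(-43)) = 24*(103*(-1/43)) = 24*(-103/43) = -2472/43 ≈ -57.488)
1/(S + ((-102924 - 68573) - 150575)) = 1/(-2472/43 + ((-102924 - 68573) - 150575)) = 1/(-2472/43 + (-171497 - 150575)) = 1/(-2472/43 - 322072) = 1/(-13851568/43) = -43/13851568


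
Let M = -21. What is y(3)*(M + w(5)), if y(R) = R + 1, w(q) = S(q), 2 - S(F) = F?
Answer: -96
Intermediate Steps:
S(F) = 2 - F
w(q) = 2 - q
y(R) = 1 + R
y(3)*(M + w(5)) = (1 + 3)*(-21 + (2 - 1*5)) = 4*(-21 + (2 - 5)) = 4*(-21 - 3) = 4*(-24) = -96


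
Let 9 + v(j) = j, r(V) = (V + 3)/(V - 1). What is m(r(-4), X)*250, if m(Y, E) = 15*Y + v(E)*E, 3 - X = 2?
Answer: -1250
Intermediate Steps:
r(V) = (3 + V)/(-1 + V)
v(j) = -9 + j
X = 1 (X = 3 - 1*2 = 3 - 2 = 1)
m(Y, E) = 15*Y + E*(-9 + E) (m(Y, E) = 15*Y + (-9 + E)*E = 15*Y + E*(-9 + E))
m(r(-4), X)*250 = (15*((3 - 4)/(-1 - 4)) + 1*(-9 + 1))*250 = (15*(-1/(-5)) + 1*(-8))*250 = (15*(-⅕*(-1)) - 8)*250 = (15*(⅕) - 8)*250 = (3 - 8)*250 = -5*250 = -1250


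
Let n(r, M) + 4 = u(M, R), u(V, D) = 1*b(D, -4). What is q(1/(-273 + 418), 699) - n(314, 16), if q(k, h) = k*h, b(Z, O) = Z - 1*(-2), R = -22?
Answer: 4179/145 ≈ 28.821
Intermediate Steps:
b(Z, O) = 2 + Z (b(Z, O) = Z + 2 = 2 + Z)
u(V, D) = 2 + D (u(V, D) = 1*(2 + D) = 2 + D)
n(r, M) = -24 (n(r, M) = -4 + (2 - 22) = -4 - 20 = -24)
q(k, h) = h*k
q(1/(-273 + 418), 699) - n(314, 16) = 699/(-273 + 418) - 1*(-24) = 699/145 + 24 = 4179/145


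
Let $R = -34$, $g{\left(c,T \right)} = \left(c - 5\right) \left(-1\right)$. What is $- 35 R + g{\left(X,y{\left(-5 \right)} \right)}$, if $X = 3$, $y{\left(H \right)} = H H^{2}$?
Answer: $1192$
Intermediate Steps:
$y{\left(H \right)} = H^{3}$
$g{\left(c,T \right)} = 5 - c$ ($g{\left(c,T \right)} = \left(-5 + c\right) \left(-1\right) = 5 - c$)
$- 35 R + g{\left(X,y{\left(-5 \right)} \right)} = \left(-35\right) \left(-34\right) + \left(5 - 3\right) = 1190 + \left(5 - 3\right) = 1190 + 2 = 1192$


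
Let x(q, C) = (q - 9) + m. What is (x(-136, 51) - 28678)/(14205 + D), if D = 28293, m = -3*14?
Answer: -28865/42498 ≈ -0.67921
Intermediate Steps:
m = -42
x(q, C) = -51 + q (x(q, C) = (q - 9) - 42 = (-9 + q) - 42 = -51 + q)
(x(-136, 51) - 28678)/(14205 + D) = ((-51 - 136) - 28678)/(14205 + 28293) = (-187 - 28678)/42498 = -28865*1/42498 = -28865/42498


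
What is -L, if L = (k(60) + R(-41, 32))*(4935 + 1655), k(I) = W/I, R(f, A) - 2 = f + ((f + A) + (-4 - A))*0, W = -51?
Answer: 525223/2 ≈ 2.6261e+5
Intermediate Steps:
R(f, A) = 2 + f (R(f, A) = 2 + (f + ((f + A) + (-4 - A))*0) = 2 + (f + ((A + f) + (-4 - A))*0) = 2 + (f + (-4 + f)*0) = 2 + (f + 0) = 2 + f)
k(I) = -51/I
L = -525223/2 (L = (-51/60 + (2 - 41))*(4935 + 1655) = (-51*1/60 - 39)*6590 = (-17/20 - 39)*6590 = -797/20*6590 = -525223/2 ≈ -2.6261e+5)
-L = -1*(-525223/2) = 525223/2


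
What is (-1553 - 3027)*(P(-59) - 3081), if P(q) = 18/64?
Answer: 112877535/8 ≈ 1.4110e+7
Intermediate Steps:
P(q) = 9/32 (P(q) = 18*(1/64) = 9/32)
(-1553 - 3027)*(P(-59) - 3081) = (-1553 - 3027)*(9/32 - 3081) = -4580*(-98583/32) = 112877535/8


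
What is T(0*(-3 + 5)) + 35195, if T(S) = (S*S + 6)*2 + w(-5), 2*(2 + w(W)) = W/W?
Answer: 70411/2 ≈ 35206.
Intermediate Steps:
w(W) = -3/2 (w(W) = -2 + (W/W)/2 = -2 + (½)*1 = -2 + ½ = -3/2)
T(S) = 21/2 + 2*S² (T(S) = (S*S + 6)*2 - 3/2 = (S² + 6)*2 - 3/2 = (6 + S²)*2 - 3/2 = (12 + 2*S²) - 3/2 = 21/2 + 2*S²)
T(0*(-3 + 5)) + 35195 = (21/2 + 2*(0*(-3 + 5))²) + 35195 = (21/2 + 2*(0*2)²) + 35195 = (21/2 + 2*0²) + 35195 = (21/2 + 2*0) + 35195 = (21/2 + 0) + 35195 = 21/2 + 35195 = 70411/2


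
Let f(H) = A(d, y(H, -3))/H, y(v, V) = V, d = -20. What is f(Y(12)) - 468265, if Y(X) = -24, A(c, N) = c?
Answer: -2809585/6 ≈ -4.6826e+5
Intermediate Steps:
f(H) = -20/H
f(Y(12)) - 468265 = -20/(-24) - 468265 = -20*(-1/24) - 468265 = ⅚ - 468265 = -2809585/6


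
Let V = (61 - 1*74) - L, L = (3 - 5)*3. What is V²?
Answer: 49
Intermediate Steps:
L = -6 (L = -2*3 = -6)
V = -7 (V = (61 - 1*74) - 1*(-6) = (61 - 74) + 6 = -13 + 6 = -7)
V² = (-7)² = 49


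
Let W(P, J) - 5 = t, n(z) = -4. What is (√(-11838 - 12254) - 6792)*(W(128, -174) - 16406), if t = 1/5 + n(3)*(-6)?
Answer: 556156128/5 - 163768*I*√6023/5 ≈ 1.1123e+8 - 2.5419e+6*I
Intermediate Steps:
t = 121/5 (t = 1/5 - 4*(-6) = ⅕ + 24 = 121/5 ≈ 24.200)
W(P, J) = 146/5 (W(P, J) = 5 + 121/5 = 146/5)
(√(-11838 - 12254) - 6792)*(W(128, -174) - 16406) = (√(-11838 - 12254) - 6792)*(146/5 - 16406) = (√(-24092) - 6792)*(-81884/5) = (2*I*√6023 - 6792)*(-81884/5) = (-6792 + 2*I*√6023)*(-81884/5) = 556156128/5 - 163768*I*√6023/5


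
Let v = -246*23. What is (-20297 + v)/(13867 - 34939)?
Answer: 25955/21072 ≈ 1.2317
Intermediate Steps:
v = -5658
(-20297 + v)/(13867 - 34939) = (-20297 - 5658)/(13867 - 34939) = -25955/(-21072) = -25955*(-1/21072) = 25955/21072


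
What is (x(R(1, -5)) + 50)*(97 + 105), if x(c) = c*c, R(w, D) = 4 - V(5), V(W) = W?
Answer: 10302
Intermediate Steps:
R(w, D) = -1 (R(w, D) = 4 - 1*5 = 4 - 5 = -1)
x(c) = c**2
(x(R(1, -5)) + 50)*(97 + 105) = ((-1)**2 + 50)*(97 + 105) = (1 + 50)*202 = 51*202 = 10302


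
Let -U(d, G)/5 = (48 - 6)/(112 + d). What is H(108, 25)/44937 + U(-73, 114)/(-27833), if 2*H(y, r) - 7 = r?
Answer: 8934854/16259509773 ≈ 0.00054952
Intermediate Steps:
U(d, G) = -210/(112 + d) (U(d, G) = -5*(48 - 6)/(112 + d) = -210/(112 + d))
H(y, r) = 7/2 + r/2
H(108, 25)/44937 + U(-73, 114)/(-27833) = (7/2 + (½)*25)/44937 - 210/(112 - 73)/(-27833) = (7/2 + 25/2)*(1/44937) - 210/39*(-1/27833) = 16*(1/44937) - 210*1/39*(-1/27833) = 16/44937 - 70/13*(-1/27833) = 16/44937 + 70/361829 = 8934854/16259509773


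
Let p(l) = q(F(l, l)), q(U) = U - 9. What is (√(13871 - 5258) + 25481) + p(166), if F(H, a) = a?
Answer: 25638 + 3*√957 ≈ 25731.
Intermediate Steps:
q(U) = -9 + U
p(l) = -9 + l
(√(13871 - 5258) + 25481) + p(166) = (√(13871 - 5258) + 25481) + (-9 + 166) = (√8613 + 25481) + 157 = (3*√957 + 25481) + 157 = (25481 + 3*√957) + 157 = 25638 + 3*√957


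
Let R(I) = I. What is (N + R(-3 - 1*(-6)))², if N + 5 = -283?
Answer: 81225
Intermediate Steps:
N = -288 (N = -5 - 283 = -288)
(N + R(-3 - 1*(-6)))² = (-288 + (-3 - 1*(-6)))² = (-288 + (-3 + 6))² = (-288 + 3)² = (-285)² = 81225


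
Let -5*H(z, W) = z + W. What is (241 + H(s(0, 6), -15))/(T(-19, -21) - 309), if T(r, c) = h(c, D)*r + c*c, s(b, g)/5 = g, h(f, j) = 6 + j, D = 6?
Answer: -119/48 ≈ -2.4792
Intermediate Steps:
s(b, g) = 5*g
H(z, W) = -W/5 - z/5 (H(z, W) = -(z + W)/5 = -(W + z)/5 = -W/5 - z/5)
T(r, c) = c**2 + 12*r (T(r, c) = (6 + 6)*r + c*c = 12*r + c**2 = c**2 + 12*r)
(241 + H(s(0, 6), -15))/(T(-19, -21) - 309) = (241 + (-1/5*(-15) - 6))/(((-21)**2 + 12*(-19)) - 309) = (241 + (3 - 1/5*30))/((441 - 228) - 309) = (241 + (3 - 6))/(213 - 309) = (241 - 3)/(-96) = 238*(-1/96) = -119/48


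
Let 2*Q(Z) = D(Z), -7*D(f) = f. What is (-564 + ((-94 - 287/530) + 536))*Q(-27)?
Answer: -1753569/7420 ≈ -236.33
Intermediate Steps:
D(f) = -f/7
Q(Z) = -Z/14 (Q(Z) = (-Z/7)/2 = -Z/14)
(-564 + ((-94 - 287/530) + 536))*Q(-27) = (-564 + ((-94 - 287/530) + 536))*(-1/14*(-27)) = (-564 + ((-94 - 287*1/530) + 536))*(27/14) = (-564 + ((-94 - 287/530) + 536))*(27/14) = (-564 + (-50107/530 + 536))*(27/14) = (-564 + 233973/530)*(27/14) = -64947/530*27/14 = -1753569/7420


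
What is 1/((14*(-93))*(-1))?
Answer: 1/1302 ≈ 0.00076805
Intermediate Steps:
1/((14*(-93))*(-1)) = 1/(-1302*(-1)) = 1/1302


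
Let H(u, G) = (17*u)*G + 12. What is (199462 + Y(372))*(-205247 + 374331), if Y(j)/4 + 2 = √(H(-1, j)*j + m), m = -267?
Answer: 33724480136 + 676336*I*√2348331 ≈ 3.3724e+10 + 1.0364e+9*I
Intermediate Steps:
H(u, G) = 12 + 17*G*u (H(u, G) = 17*G*u + 12 = 12 + 17*G*u)
Y(j) = -8 + 4*√(-267 + j*(12 - 17*j)) (Y(j) = -8 + 4*√((12 + 17*j*(-1))*j - 267) = -8 + 4*√((12 - 17*j)*j - 267) = -8 + 4*√(j*(12 - 17*j) - 267) = -8 + 4*√(-267 + j*(12 - 17*j)))
(199462 + Y(372))*(-205247 + 374331) = (199462 + (-8 + 4*√(-267 + 372*(12 - 17*372))))*(-205247 + 374331) = (199462 + (-8 + 4*√(-267 + 372*(12 - 6324))))*169084 = (199462 + (-8 + 4*√(-267 + 372*(-6312))))*169084 = (199462 + (-8 + 4*√(-267 - 2348064)))*169084 = (199462 + (-8 + 4*√(-2348331)))*169084 = (199462 + (-8 + 4*(I*√2348331)))*169084 = (199462 + (-8 + 4*I*√2348331))*169084 = (199454 + 4*I*√2348331)*169084 = 33724480136 + 676336*I*√2348331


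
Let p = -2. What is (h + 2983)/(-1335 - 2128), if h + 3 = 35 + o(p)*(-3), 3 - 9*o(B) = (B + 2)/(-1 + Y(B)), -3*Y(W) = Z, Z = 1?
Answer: -3014/3463 ≈ -0.87034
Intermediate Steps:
Y(W) = -⅓ (Y(W) = -⅓*1 = -⅓)
o(B) = ½ + B/12 (o(B) = ⅓ - (B + 2)/(9*(-1 - ⅓)) = ⅓ - (2 + B)/(9*(-4/3)) = ⅓ - (2 + B)*(-3)/(9*4) = ⅓ - (-3/2 - 3*B/4)/9 = ⅓ + (⅙ + B/12) = ½ + B/12)
h = 31 (h = -3 + (35 + (½ + (1/12)*(-2))*(-3)) = -3 + (35 + (½ - ⅙)*(-3)) = -3 + (35 + (⅓)*(-3)) = -3 + (35 - 1) = -3 + 34 = 31)
(h + 2983)/(-1335 - 2128) = (31 + 2983)/(-1335 - 2128) = 3014/(-3463) = 3014*(-1/3463) = -3014/3463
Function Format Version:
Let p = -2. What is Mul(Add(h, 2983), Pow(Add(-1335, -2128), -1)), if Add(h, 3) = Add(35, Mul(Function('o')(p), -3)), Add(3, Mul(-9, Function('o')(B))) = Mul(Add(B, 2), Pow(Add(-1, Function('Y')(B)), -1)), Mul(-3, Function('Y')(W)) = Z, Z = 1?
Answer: Rational(-3014, 3463) ≈ -0.87034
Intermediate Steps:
Function('Y')(W) = Rational(-1, 3) (Function('Y')(W) = Mul(Rational(-1, 3), 1) = Rational(-1, 3))
Function('o')(B) = Add(Rational(1, 2), Mul(Rational(1, 12), B)) (Function('o')(B) = Add(Rational(1, 3), Mul(Rational(-1, 9), Mul(Add(B, 2), Pow(Add(-1, Rational(-1, 3)), -1)))) = Add(Rational(1, 3), Mul(Rational(-1, 9), Mul(Add(2, B), Pow(Rational(-4, 3), -1)))) = Add(Rational(1, 3), Mul(Rational(-1, 9), Mul(Add(2, B), Rational(-3, 4)))) = Add(Rational(1, 3), Mul(Rational(-1, 9), Add(Rational(-3, 2), Mul(Rational(-3, 4), B)))) = Add(Rational(1, 3), Add(Rational(1, 6), Mul(Rational(1, 12), B))) = Add(Rational(1, 2), Mul(Rational(1, 12), B)))
h = 31 (h = Add(-3, Add(35, Mul(Add(Rational(1, 2), Mul(Rational(1, 12), -2)), -3))) = Add(-3, Add(35, Mul(Add(Rational(1, 2), Rational(-1, 6)), -3))) = Add(-3, Add(35, Mul(Rational(1, 3), -3))) = Add(-3, Add(35, -1)) = Add(-3, 34) = 31)
Mul(Add(h, 2983), Pow(Add(-1335, -2128), -1)) = Mul(Add(31, 2983), Pow(Add(-1335, -2128), -1)) = Mul(3014, Pow(-3463, -1)) = Mul(3014, Rational(-1, 3463)) = Rational(-3014, 3463)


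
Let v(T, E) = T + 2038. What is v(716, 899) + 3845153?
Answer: 3847907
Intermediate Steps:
v(T, E) = 2038 + T
v(716, 899) + 3845153 = (2038 + 716) + 3845153 = 2754 + 3845153 = 3847907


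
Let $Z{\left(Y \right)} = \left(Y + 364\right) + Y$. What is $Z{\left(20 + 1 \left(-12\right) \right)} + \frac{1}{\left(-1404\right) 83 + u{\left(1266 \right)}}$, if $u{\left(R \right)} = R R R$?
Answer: $\frac{771009574321}{2028972564} \approx 380.0$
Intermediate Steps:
$u{\left(R \right)} = R^{3}$ ($u{\left(R \right)} = R^{2} R = R^{3}$)
$Z{\left(Y \right)} = 364 + 2 Y$ ($Z{\left(Y \right)} = \left(364 + Y\right) + Y = 364 + 2 Y$)
$Z{\left(20 + 1 \left(-12\right) \right)} + \frac{1}{\left(-1404\right) 83 + u{\left(1266 \right)}} = \left(364 + 2 \left(20 + 1 \left(-12\right)\right)\right) + \frac{1}{\left(-1404\right) 83 + 1266^{3}} = \left(364 + 2 \left(20 - 12\right)\right) + \frac{1}{-116532 + 2029089096} = \left(364 + 2 \cdot 8\right) + \frac{1}{2028972564} = \left(364 + 16\right) + \frac{1}{2028972564} = 380 + \frac{1}{2028972564} = \frac{771009574321}{2028972564}$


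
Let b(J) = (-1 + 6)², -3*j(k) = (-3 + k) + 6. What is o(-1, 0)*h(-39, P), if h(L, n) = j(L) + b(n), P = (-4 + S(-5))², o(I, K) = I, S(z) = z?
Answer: -37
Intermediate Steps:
j(k) = -1 - k/3 (j(k) = -((-3 + k) + 6)/3 = -(3 + k)/3 = -1 - k/3)
b(J) = 25 (b(J) = 5² = 25)
P = 81 (P = (-4 - 5)² = (-9)² = 81)
h(L, n) = 24 - L/3 (h(L, n) = (-1 - L/3) + 25 = 24 - L/3)
o(-1, 0)*h(-39, P) = -(24 - ⅓*(-39)) = -(24 + 13) = -1*37 = -37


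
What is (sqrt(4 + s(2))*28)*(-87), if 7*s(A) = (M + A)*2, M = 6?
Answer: -696*sqrt(77) ≈ -6107.4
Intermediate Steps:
s(A) = 12/7 + 2*A/7 (s(A) = ((6 + A)*2)/7 = (12 + 2*A)/7 = 12/7 + 2*A/7)
(sqrt(4 + s(2))*28)*(-87) = (sqrt(4 + (12/7 + (2/7)*2))*28)*(-87) = (sqrt(4 + (12/7 + 4/7))*28)*(-87) = (sqrt(4 + 16/7)*28)*(-87) = (sqrt(44/7)*28)*(-87) = ((2*sqrt(77)/7)*28)*(-87) = (8*sqrt(77))*(-87) = -696*sqrt(77)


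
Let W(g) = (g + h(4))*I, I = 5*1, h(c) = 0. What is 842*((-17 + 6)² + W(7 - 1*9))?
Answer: 93462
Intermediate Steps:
I = 5
W(g) = 5*g (W(g) = (g + 0)*5 = g*5 = 5*g)
842*((-17 + 6)² + W(7 - 1*9)) = 842*((-17 + 6)² + 5*(7 - 1*9)) = 842*((-11)² + 5*(7 - 9)) = 842*(121 + 5*(-2)) = 842*(121 - 10) = 842*111 = 93462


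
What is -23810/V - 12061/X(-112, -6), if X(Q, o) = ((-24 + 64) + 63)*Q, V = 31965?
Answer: 3167363/10535664 ≈ 0.30063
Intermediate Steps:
X(Q, o) = 103*Q (X(Q, o) = (40 + 63)*Q = 103*Q)
-23810/V - 12061/X(-112, -6) = -23810/31965 - 12061/(103*(-112)) = -23810*1/31965 - 12061/(-11536) = -4762/6393 - 12061*(-1/11536) = -4762/6393 + 1723/1648 = 3167363/10535664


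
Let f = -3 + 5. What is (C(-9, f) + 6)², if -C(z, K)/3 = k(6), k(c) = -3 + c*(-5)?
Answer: 11025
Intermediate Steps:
k(c) = -3 - 5*c
f = 2
C(z, K) = 99 (C(z, K) = -3*(-3 - 5*6) = -3*(-3 - 30) = -3*(-33) = 99)
(C(-9, f) + 6)² = (99 + 6)² = 105² = 11025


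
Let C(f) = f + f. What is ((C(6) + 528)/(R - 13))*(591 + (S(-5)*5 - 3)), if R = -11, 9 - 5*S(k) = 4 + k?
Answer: -13455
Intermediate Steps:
S(k) = 1 - k/5 (S(k) = 9/5 - (4 + k)/5 = 9/5 + (-4/5 - k/5) = 1 - k/5)
C(f) = 2*f
((C(6) + 528)/(R - 13))*(591 + (S(-5)*5 - 3)) = ((2*6 + 528)/(-11 - 13))*(591 + ((1 - 1/5*(-5))*5 - 3)) = ((12 + 528)/(-24))*(591 + ((1 + 1)*5 - 3)) = (540*(-1/24))*(591 + (2*5 - 3)) = -45*(591 + (10 - 3))/2 = -45*(591 + 7)/2 = -45/2*598 = -13455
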